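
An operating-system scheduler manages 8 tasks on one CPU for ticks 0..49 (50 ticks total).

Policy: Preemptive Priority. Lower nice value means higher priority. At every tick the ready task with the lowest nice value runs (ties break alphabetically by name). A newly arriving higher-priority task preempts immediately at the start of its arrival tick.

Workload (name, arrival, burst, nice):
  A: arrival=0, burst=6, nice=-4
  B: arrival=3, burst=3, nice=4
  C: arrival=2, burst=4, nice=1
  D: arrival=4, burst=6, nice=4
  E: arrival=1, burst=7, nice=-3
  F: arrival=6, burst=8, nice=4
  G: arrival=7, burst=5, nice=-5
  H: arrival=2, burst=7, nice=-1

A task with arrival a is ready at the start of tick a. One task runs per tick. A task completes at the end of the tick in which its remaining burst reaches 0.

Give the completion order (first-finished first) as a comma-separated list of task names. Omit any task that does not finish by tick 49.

completion order = A, G, E, H, C, B, D, F

t=0: ready={A} → run A
t=1: ready={A,E} → run A
t=2: ready={A,C,E,H} → run A
t=3: ready={A,B,C,E,H} → run A
t=4: ready={A,B,C,D,E,H} → run A
t=5: ready={A,B,C,D,E,H} → run A
t=6: ready={B,C,D,E,F,H} → run E
t=7: ready={B,C,D,E,F,G,H} → run G
t=8: ready={B,C,D,E,F,G,H} → run G
t=9: ready={B,C,D,E,F,G,H} → run G
t=10: ready={B,C,D,E,F,G,H} → run G
t=11: ready={B,C,D,E,F,G,H} → run G
t=12: ready={B,C,D,E,F,H} → run E
t=13: ready={B,C,D,E,F,H} → run E
t=14: ready={B,C,D,E,F,H} → run E
t=15: ready={B,C,D,E,F,H} → run E
t=16: ready={B,C,D,E,F,H} → run E
t=17: ready={B,C,D,E,F,H} → run E
t=18: ready={B,C,D,F,H} → run H
t=19: ready={B,C,D,F,H} → run H
t=20: ready={B,C,D,F,H} → run H
t=21: ready={B,C,D,F,H} → run H
t=22: ready={B,C,D,F,H} → run H
t=23: ready={B,C,D,F,H} → run H
t=24: ready={B,C,D,F,H} → run H
t=25: ready={B,C,D,F} → run C
t=26: ready={B,C,D,F} → run C
t=27: ready={B,C,D,F} → run C
t=28: ready={B,C,D,F} → run C
t=29: ready={B,D,F} → run B
t=30: ready={B,D,F} → run B
t=31: ready={B,D,F} → run B
t=32: ready={D,F} → run D
t=33: ready={D,F} → run D
t=34: ready={D,F} → run D
t=35: ready={D,F} → run D
t=36: ready={D,F} → run D
t=37: ready={D,F} → run D
t=38: ready={F} → run F
t=39: ready={F} → run F
t=40: ready={F} → run F
t=41: ready={F} → run F
t=42: ready={F} → run F
t=43: ready={F} → run F
t=44: ready={F} → run F
t=45: ready={F} → run F
t=46: (idle)
t=47: (idle)
t=48: (idle)
t=49: (idle)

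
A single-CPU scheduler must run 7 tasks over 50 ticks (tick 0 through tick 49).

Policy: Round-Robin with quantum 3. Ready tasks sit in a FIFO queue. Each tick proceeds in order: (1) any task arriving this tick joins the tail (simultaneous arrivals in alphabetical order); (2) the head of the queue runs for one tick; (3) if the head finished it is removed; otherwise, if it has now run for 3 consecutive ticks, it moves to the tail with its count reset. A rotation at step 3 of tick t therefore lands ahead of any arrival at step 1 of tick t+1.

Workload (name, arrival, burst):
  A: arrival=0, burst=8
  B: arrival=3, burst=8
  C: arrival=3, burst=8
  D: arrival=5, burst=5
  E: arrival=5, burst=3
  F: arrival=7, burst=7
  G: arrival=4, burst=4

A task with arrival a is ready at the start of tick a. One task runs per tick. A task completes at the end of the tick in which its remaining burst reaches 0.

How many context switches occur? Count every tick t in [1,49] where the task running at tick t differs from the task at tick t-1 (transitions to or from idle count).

context switches = 16

t=0: queue=[A] q_used=0 → run A
t=1: queue=[A] q_used=1 → run A
t=2: queue=[A] q_used=2 → run A
t=3: queue=[A,B,C] q_used=0 → run A
t=4: queue=[A,B,C,G] q_used=1 → run A
t=5: queue=[A,B,C,G,D,E] q_used=2 → run A
t=6: queue=[B,C,G,D,E,A] q_used=0 → run B
t=7: queue=[B,C,G,D,E,A,F] q_used=1 → run B
t=8: queue=[B,C,G,D,E,A,F] q_used=2 → run B
t=9: queue=[C,G,D,E,A,F,B] q_used=0 → run C
t=10: queue=[C,G,D,E,A,F,B] q_used=1 → run C
t=11: queue=[C,G,D,E,A,F,B] q_used=2 → run C
t=12: queue=[G,D,E,A,F,B,C] q_used=0 → run G
t=13: queue=[G,D,E,A,F,B,C] q_used=1 → run G
t=14: queue=[G,D,E,A,F,B,C] q_used=2 → run G
t=15: queue=[D,E,A,F,B,C,G] q_used=0 → run D
t=16: queue=[D,E,A,F,B,C,G] q_used=1 → run D
t=17: queue=[D,E,A,F,B,C,G] q_used=2 → run D
t=18: queue=[E,A,F,B,C,G,D] q_used=0 → run E
t=19: queue=[E,A,F,B,C,G,D] q_used=1 → run E
t=20: queue=[E,A,F,B,C,G,D] q_used=2 → run E
t=21: queue=[A,F,B,C,G,D] q_used=0 → run A
t=22: queue=[A,F,B,C,G,D] q_used=1 → run A
t=23: queue=[F,B,C,G,D] q_used=0 → run F
t=24: queue=[F,B,C,G,D] q_used=1 → run F
t=25: queue=[F,B,C,G,D] q_used=2 → run F
t=26: queue=[B,C,G,D,F] q_used=0 → run B
t=27: queue=[B,C,G,D,F] q_used=1 → run B
t=28: queue=[B,C,G,D,F] q_used=2 → run B
t=29: queue=[C,G,D,F,B] q_used=0 → run C
t=30: queue=[C,G,D,F,B] q_used=1 → run C
t=31: queue=[C,G,D,F,B] q_used=2 → run C
t=32: queue=[G,D,F,B,C] q_used=0 → run G
t=33: queue=[D,F,B,C] q_used=0 → run D
t=34: queue=[D,F,B,C] q_used=1 → run D
t=35: queue=[F,B,C] q_used=0 → run F
t=36: queue=[F,B,C] q_used=1 → run F
t=37: queue=[F,B,C] q_used=2 → run F
t=38: queue=[B,C,F] q_used=0 → run B
t=39: queue=[B,C,F] q_used=1 → run B
t=40: queue=[C,F] q_used=0 → run C
t=41: queue=[C,F] q_used=1 → run C
t=42: queue=[F] q_used=0 → run F
t=43: (idle)
t=44: (idle)
t=45: (idle)
t=46: (idle)
t=47: (idle)
t=48: (idle)
t=49: (idle)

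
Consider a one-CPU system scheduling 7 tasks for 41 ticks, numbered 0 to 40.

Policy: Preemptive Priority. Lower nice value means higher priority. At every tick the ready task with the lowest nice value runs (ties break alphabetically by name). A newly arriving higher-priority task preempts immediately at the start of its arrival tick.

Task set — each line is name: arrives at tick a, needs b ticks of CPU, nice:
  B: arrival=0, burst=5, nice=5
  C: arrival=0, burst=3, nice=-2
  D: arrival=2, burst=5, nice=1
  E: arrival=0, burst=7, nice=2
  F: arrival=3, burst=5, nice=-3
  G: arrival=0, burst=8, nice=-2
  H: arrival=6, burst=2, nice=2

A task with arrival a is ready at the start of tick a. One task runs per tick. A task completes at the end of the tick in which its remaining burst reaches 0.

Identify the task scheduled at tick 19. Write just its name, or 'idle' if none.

t=0: ready={B,C,E,G} → run C
t=1: ready={B,C,E,G} → run C
t=2: ready={B,C,D,E,G} → run C
t=3: ready={B,D,E,F,G} → run F
t=4: ready={B,D,E,F,G} → run F
t=5: ready={B,D,E,F,G} → run F
t=6: ready={B,D,E,F,G,H} → run F
t=7: ready={B,D,E,F,G,H} → run F
t=8: ready={B,D,E,G,H} → run G
t=9: ready={B,D,E,G,H} → run G
t=10: ready={B,D,E,G,H} → run G
t=11: ready={B,D,E,G,H} → run G
t=12: ready={B,D,E,G,H} → run G
t=13: ready={B,D,E,G,H} → run G
t=14: ready={B,D,E,G,H} → run G
t=15: ready={B,D,E,G,H} → run G
t=16: ready={B,D,E,H} → run D
t=17: ready={B,D,E,H} → run D
t=18: ready={B,D,E,H} → run D
t=19: ready={B,D,E,H} → run D
t=20: ready={B,D,E,H} → run D
t=21: ready={B,E,H} → run E
t=22: ready={B,E,H} → run E
t=23: ready={B,E,H} → run E
t=24: ready={B,E,H} → run E
t=25: ready={B,E,H} → run E
t=26: ready={B,E,H} → run E
t=27: ready={B,E,H} → run E
t=28: ready={B,H} → run H
t=29: ready={B,H} → run H
t=30: ready={B} → run B
t=31: ready={B} → run B
t=32: ready={B} → run B
t=33: ready={B} → run B
t=34: ready={B} → run B
t=35: (idle)
t=36: (idle)
t=37: (idle)
t=38: (idle)
t=39: (idle)
t=40: (idle)

running at tick 19 = D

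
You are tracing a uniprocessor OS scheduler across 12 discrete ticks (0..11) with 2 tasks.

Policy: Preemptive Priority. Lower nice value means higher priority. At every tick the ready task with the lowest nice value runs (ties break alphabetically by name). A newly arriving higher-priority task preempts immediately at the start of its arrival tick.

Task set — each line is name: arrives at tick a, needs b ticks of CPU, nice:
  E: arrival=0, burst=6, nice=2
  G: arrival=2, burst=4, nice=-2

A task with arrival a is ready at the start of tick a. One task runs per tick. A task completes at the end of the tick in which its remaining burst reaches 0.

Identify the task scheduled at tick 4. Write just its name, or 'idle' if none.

running at tick 4 = G

t=0: ready={E} → run E
t=1: ready={E} → run E
t=2: ready={E,G} → run G
t=3: ready={E,G} → run G
t=4: ready={E,G} → run G
t=5: ready={E,G} → run G
t=6: ready={E} → run E
t=7: ready={E} → run E
t=8: ready={E} → run E
t=9: ready={E} → run E
t=10: (idle)
t=11: (idle)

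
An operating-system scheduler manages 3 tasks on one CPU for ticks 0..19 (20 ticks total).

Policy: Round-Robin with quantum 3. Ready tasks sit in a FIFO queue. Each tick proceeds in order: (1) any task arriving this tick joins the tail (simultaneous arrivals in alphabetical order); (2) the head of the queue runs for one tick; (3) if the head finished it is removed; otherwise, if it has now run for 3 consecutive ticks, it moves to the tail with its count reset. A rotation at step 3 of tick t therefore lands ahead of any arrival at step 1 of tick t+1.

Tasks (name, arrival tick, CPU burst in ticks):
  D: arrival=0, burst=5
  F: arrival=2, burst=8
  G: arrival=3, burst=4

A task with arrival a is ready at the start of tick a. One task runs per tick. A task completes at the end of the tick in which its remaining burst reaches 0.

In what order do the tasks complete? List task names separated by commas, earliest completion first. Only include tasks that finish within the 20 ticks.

completion order = D, G, F

t=0: queue=[D] q_used=0 → run D
t=1: queue=[D] q_used=1 → run D
t=2: queue=[D,F] q_used=2 → run D
t=3: queue=[F,D,G] q_used=0 → run F
t=4: queue=[F,D,G] q_used=1 → run F
t=5: queue=[F,D,G] q_used=2 → run F
t=6: queue=[D,G,F] q_used=0 → run D
t=7: queue=[D,G,F] q_used=1 → run D
t=8: queue=[G,F] q_used=0 → run G
t=9: queue=[G,F] q_used=1 → run G
t=10: queue=[G,F] q_used=2 → run G
t=11: queue=[F,G] q_used=0 → run F
t=12: queue=[F,G] q_used=1 → run F
t=13: queue=[F,G] q_used=2 → run F
t=14: queue=[G,F] q_used=0 → run G
t=15: queue=[F] q_used=0 → run F
t=16: queue=[F] q_used=1 → run F
t=17: (idle)
t=18: (idle)
t=19: (idle)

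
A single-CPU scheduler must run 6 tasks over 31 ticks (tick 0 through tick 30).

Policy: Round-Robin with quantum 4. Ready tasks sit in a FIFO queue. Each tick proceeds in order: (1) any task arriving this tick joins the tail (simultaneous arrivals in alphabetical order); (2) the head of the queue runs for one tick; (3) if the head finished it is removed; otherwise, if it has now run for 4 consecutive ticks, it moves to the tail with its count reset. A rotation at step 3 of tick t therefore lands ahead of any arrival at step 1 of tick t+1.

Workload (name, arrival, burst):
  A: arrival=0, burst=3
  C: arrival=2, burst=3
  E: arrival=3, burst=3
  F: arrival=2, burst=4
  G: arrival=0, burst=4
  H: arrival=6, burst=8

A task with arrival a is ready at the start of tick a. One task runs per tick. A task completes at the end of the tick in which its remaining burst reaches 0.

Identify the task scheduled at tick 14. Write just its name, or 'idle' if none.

t=0: queue=[A,G] q_used=0 → run A
t=1: queue=[A,G] q_used=1 → run A
t=2: queue=[A,G,C,F] q_used=2 → run A
t=3: queue=[G,C,F,E] q_used=0 → run G
t=4: queue=[G,C,F,E] q_used=1 → run G
t=5: queue=[G,C,F,E] q_used=2 → run G
t=6: queue=[G,C,F,E,H] q_used=3 → run G
t=7: queue=[C,F,E,H] q_used=0 → run C
t=8: queue=[C,F,E,H] q_used=1 → run C
t=9: queue=[C,F,E,H] q_used=2 → run C
t=10: queue=[F,E,H] q_used=0 → run F
t=11: queue=[F,E,H] q_used=1 → run F
t=12: queue=[F,E,H] q_used=2 → run F
t=13: queue=[F,E,H] q_used=3 → run F
t=14: queue=[E,H] q_used=0 → run E
t=15: queue=[E,H] q_used=1 → run E
t=16: queue=[E,H] q_used=2 → run E
t=17: queue=[H] q_used=0 → run H
t=18: queue=[H] q_used=1 → run H
t=19: queue=[H] q_used=2 → run H
t=20: queue=[H] q_used=3 → run H
t=21: queue=[H] q_used=0 → run H
t=22: queue=[H] q_used=1 → run H
t=23: queue=[H] q_used=2 → run H
t=24: queue=[H] q_used=3 → run H
t=25: (idle)
t=26: (idle)
t=27: (idle)
t=28: (idle)
t=29: (idle)
t=30: (idle)

running at tick 14 = E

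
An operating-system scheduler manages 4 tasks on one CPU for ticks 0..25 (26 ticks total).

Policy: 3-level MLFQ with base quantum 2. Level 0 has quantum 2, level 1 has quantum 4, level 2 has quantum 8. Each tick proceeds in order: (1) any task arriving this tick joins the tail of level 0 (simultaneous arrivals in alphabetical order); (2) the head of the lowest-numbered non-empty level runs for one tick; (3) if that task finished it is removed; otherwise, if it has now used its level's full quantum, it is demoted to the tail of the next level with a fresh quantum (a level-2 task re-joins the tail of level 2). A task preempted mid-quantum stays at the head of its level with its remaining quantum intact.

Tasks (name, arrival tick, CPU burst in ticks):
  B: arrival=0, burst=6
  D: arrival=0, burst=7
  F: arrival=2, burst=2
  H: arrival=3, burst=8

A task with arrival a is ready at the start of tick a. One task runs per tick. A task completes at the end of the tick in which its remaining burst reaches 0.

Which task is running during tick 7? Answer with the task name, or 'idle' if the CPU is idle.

t=0: L0/L1/L2 = BD/-/- → run B
t=1: L0/L1/L2 = BD/-/- → run B
t=2: L0/L1/L2 = DF/B/- → run D
t=3: L0/L1/L2 = DFH/B/- → run D
t=4: L0/L1/L2 = FH/BD/- → run F
t=5: L0/L1/L2 = FH/BD/- → run F
t=6: L0/L1/L2 = H/BD/- → run H
t=7: L0/L1/L2 = H/BD/- → run H
t=8: L0/L1/L2 = -/BDH/- → run B
t=9: L0/L1/L2 = -/BDH/- → run B
t=10: L0/L1/L2 = -/BDH/- → run B
t=11: L0/L1/L2 = -/BDH/- → run B
t=12: L0/L1/L2 = -/DH/- → run D
t=13: L0/L1/L2 = -/DH/- → run D
t=14: L0/L1/L2 = -/DH/- → run D
t=15: L0/L1/L2 = -/DH/- → run D
t=16: L0/L1/L2 = -/H/D → run H
t=17: L0/L1/L2 = -/H/D → run H
t=18: L0/L1/L2 = -/H/D → run H
t=19: L0/L1/L2 = -/H/D → run H
t=20: L0/L1/L2 = -/-/DH → run D
t=21: L0/L1/L2 = -/-/H → run H
t=22: L0/L1/L2 = -/-/H → run H
t=23: (idle)
t=24: (idle)
t=25: (idle)

running at tick 7 = H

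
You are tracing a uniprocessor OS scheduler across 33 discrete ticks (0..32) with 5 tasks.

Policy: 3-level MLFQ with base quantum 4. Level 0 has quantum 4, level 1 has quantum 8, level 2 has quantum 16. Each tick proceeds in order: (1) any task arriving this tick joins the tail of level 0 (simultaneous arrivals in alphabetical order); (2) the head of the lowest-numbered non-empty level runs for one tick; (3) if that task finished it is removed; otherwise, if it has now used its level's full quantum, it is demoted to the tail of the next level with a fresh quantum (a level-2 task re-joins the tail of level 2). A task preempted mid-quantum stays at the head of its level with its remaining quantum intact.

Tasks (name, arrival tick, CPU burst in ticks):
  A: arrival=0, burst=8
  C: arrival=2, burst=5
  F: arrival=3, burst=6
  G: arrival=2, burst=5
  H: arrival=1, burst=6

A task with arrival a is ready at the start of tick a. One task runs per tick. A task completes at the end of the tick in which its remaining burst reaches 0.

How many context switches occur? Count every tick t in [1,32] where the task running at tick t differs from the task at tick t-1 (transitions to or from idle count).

t=0: L0/L1/L2 = A/-/- → run A
t=1: L0/L1/L2 = AH/-/- → run A
t=2: L0/L1/L2 = AHCG/-/- → run A
t=3: L0/L1/L2 = AHCGF/-/- → run A
t=4: L0/L1/L2 = HCGF/A/- → run H
t=5: L0/L1/L2 = HCGF/A/- → run H
t=6: L0/L1/L2 = HCGF/A/- → run H
t=7: L0/L1/L2 = HCGF/A/- → run H
t=8: L0/L1/L2 = CGF/AH/- → run C
t=9: L0/L1/L2 = CGF/AH/- → run C
t=10: L0/L1/L2 = CGF/AH/- → run C
t=11: L0/L1/L2 = CGF/AH/- → run C
t=12: L0/L1/L2 = GF/AHC/- → run G
t=13: L0/L1/L2 = GF/AHC/- → run G
t=14: L0/L1/L2 = GF/AHC/- → run G
t=15: L0/L1/L2 = GF/AHC/- → run G
t=16: L0/L1/L2 = F/AHCG/- → run F
t=17: L0/L1/L2 = F/AHCG/- → run F
t=18: L0/L1/L2 = F/AHCG/- → run F
t=19: L0/L1/L2 = F/AHCG/- → run F
t=20: L0/L1/L2 = -/AHCGF/- → run A
t=21: L0/L1/L2 = -/AHCGF/- → run A
t=22: L0/L1/L2 = -/AHCGF/- → run A
t=23: L0/L1/L2 = -/AHCGF/- → run A
t=24: L0/L1/L2 = -/HCGF/- → run H
t=25: L0/L1/L2 = -/HCGF/- → run H
t=26: L0/L1/L2 = -/CGF/- → run C
t=27: L0/L1/L2 = -/GF/- → run G
t=28: L0/L1/L2 = -/F/- → run F
t=29: L0/L1/L2 = -/F/- → run F
t=30: (idle)
t=31: (idle)
t=32: (idle)

context switches = 10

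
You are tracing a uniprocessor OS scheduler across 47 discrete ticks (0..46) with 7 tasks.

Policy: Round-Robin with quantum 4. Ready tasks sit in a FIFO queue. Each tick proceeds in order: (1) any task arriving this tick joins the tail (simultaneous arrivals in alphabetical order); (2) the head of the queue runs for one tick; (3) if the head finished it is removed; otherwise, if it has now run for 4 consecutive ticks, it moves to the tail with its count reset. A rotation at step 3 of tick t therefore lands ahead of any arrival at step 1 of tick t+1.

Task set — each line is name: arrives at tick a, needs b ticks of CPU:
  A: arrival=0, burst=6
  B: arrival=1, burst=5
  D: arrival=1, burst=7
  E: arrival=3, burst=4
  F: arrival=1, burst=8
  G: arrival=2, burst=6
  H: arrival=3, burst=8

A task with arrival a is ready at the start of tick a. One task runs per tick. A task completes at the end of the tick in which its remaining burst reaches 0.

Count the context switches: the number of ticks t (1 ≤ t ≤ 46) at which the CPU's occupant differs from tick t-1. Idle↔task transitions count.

t=0: queue=[A] q_used=0 → run A
t=1: queue=[A,B,D,F] q_used=1 → run A
t=2: queue=[A,B,D,F,G] q_used=2 → run A
t=3: queue=[A,B,D,F,G,E,H] q_used=3 → run A
t=4: queue=[B,D,F,G,E,H,A] q_used=0 → run B
t=5: queue=[B,D,F,G,E,H,A] q_used=1 → run B
t=6: queue=[B,D,F,G,E,H,A] q_used=2 → run B
t=7: queue=[B,D,F,G,E,H,A] q_used=3 → run B
t=8: queue=[D,F,G,E,H,A,B] q_used=0 → run D
t=9: queue=[D,F,G,E,H,A,B] q_used=1 → run D
t=10: queue=[D,F,G,E,H,A,B] q_used=2 → run D
t=11: queue=[D,F,G,E,H,A,B] q_used=3 → run D
t=12: queue=[F,G,E,H,A,B,D] q_used=0 → run F
t=13: queue=[F,G,E,H,A,B,D] q_used=1 → run F
t=14: queue=[F,G,E,H,A,B,D] q_used=2 → run F
t=15: queue=[F,G,E,H,A,B,D] q_used=3 → run F
t=16: queue=[G,E,H,A,B,D,F] q_used=0 → run G
t=17: queue=[G,E,H,A,B,D,F] q_used=1 → run G
t=18: queue=[G,E,H,A,B,D,F] q_used=2 → run G
t=19: queue=[G,E,H,A,B,D,F] q_used=3 → run G
t=20: queue=[E,H,A,B,D,F,G] q_used=0 → run E
t=21: queue=[E,H,A,B,D,F,G] q_used=1 → run E
t=22: queue=[E,H,A,B,D,F,G] q_used=2 → run E
t=23: queue=[E,H,A,B,D,F,G] q_used=3 → run E
t=24: queue=[H,A,B,D,F,G] q_used=0 → run H
t=25: queue=[H,A,B,D,F,G] q_used=1 → run H
t=26: queue=[H,A,B,D,F,G] q_used=2 → run H
t=27: queue=[H,A,B,D,F,G] q_used=3 → run H
t=28: queue=[A,B,D,F,G,H] q_used=0 → run A
t=29: queue=[A,B,D,F,G,H] q_used=1 → run A
t=30: queue=[B,D,F,G,H] q_used=0 → run B
t=31: queue=[D,F,G,H] q_used=0 → run D
t=32: queue=[D,F,G,H] q_used=1 → run D
t=33: queue=[D,F,G,H] q_used=2 → run D
t=34: queue=[F,G,H] q_used=0 → run F
t=35: queue=[F,G,H] q_used=1 → run F
t=36: queue=[F,G,H] q_used=2 → run F
t=37: queue=[F,G,H] q_used=3 → run F
t=38: queue=[G,H] q_used=0 → run G
t=39: queue=[G,H] q_used=1 → run G
t=40: queue=[H] q_used=0 → run H
t=41: queue=[H] q_used=1 → run H
t=42: queue=[H] q_used=2 → run H
t=43: queue=[H] q_used=3 → run H
t=44: (idle)
t=45: (idle)
t=46: (idle)

context switches = 13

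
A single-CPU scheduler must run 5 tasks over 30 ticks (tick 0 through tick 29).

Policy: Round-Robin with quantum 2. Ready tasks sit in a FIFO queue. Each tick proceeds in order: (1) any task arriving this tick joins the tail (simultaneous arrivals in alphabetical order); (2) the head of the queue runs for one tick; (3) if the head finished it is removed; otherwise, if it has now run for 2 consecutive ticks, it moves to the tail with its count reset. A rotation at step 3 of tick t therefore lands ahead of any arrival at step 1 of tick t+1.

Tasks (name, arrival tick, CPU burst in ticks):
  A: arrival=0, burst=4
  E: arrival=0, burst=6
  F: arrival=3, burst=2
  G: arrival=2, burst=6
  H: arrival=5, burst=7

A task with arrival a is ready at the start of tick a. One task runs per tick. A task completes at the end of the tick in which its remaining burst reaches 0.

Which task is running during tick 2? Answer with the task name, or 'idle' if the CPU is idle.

running at tick 2 = E

t=0: queue=[A,E] q_used=0 → run A
t=1: queue=[A,E] q_used=1 → run A
t=2: queue=[E,A,G] q_used=0 → run E
t=3: queue=[E,A,G,F] q_used=1 → run E
t=4: queue=[A,G,F,E] q_used=0 → run A
t=5: queue=[A,G,F,E,H] q_used=1 → run A
t=6: queue=[G,F,E,H] q_used=0 → run G
t=7: queue=[G,F,E,H] q_used=1 → run G
t=8: queue=[F,E,H,G] q_used=0 → run F
t=9: queue=[F,E,H,G] q_used=1 → run F
t=10: queue=[E,H,G] q_used=0 → run E
t=11: queue=[E,H,G] q_used=1 → run E
t=12: queue=[H,G,E] q_used=0 → run H
t=13: queue=[H,G,E] q_used=1 → run H
t=14: queue=[G,E,H] q_used=0 → run G
t=15: queue=[G,E,H] q_used=1 → run G
t=16: queue=[E,H,G] q_used=0 → run E
t=17: queue=[E,H,G] q_used=1 → run E
t=18: queue=[H,G] q_used=0 → run H
t=19: queue=[H,G] q_used=1 → run H
t=20: queue=[G,H] q_used=0 → run G
t=21: queue=[G,H] q_used=1 → run G
t=22: queue=[H] q_used=0 → run H
t=23: queue=[H] q_used=1 → run H
t=24: queue=[H] q_used=0 → run H
t=25: (idle)
t=26: (idle)
t=27: (idle)
t=28: (idle)
t=29: (idle)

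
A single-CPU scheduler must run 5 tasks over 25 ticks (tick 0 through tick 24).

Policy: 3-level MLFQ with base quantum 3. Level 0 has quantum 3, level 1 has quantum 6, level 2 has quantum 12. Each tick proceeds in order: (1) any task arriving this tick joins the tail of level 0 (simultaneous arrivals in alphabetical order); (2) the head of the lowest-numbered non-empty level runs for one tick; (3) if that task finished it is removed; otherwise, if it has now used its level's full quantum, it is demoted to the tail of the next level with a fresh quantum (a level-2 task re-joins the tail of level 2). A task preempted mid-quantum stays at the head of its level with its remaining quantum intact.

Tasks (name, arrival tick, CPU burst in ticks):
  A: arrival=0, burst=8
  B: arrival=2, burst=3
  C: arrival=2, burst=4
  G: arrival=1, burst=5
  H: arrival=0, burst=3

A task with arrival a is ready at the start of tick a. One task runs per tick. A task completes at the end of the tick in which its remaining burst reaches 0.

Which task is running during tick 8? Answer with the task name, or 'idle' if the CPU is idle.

t=0: L0/L1/L2 = AH/-/- → run A
t=1: L0/L1/L2 = AHG/-/- → run A
t=2: L0/L1/L2 = AHGBC/-/- → run A
t=3: L0/L1/L2 = HGBC/A/- → run H
t=4: L0/L1/L2 = HGBC/A/- → run H
t=5: L0/L1/L2 = HGBC/A/- → run H
t=6: L0/L1/L2 = GBC/A/- → run G
t=7: L0/L1/L2 = GBC/A/- → run G
t=8: L0/L1/L2 = GBC/A/- → run G
t=9: L0/L1/L2 = BC/AG/- → run B
t=10: L0/L1/L2 = BC/AG/- → run B
t=11: L0/L1/L2 = BC/AG/- → run B
t=12: L0/L1/L2 = C/AG/- → run C
t=13: L0/L1/L2 = C/AG/- → run C
t=14: L0/L1/L2 = C/AG/- → run C
t=15: L0/L1/L2 = -/AGC/- → run A
t=16: L0/L1/L2 = -/AGC/- → run A
t=17: L0/L1/L2 = -/AGC/- → run A
t=18: L0/L1/L2 = -/AGC/- → run A
t=19: L0/L1/L2 = -/AGC/- → run A
t=20: L0/L1/L2 = -/GC/- → run G
t=21: L0/L1/L2 = -/GC/- → run G
t=22: L0/L1/L2 = -/C/- → run C
t=23: (idle)
t=24: (idle)

running at tick 8 = G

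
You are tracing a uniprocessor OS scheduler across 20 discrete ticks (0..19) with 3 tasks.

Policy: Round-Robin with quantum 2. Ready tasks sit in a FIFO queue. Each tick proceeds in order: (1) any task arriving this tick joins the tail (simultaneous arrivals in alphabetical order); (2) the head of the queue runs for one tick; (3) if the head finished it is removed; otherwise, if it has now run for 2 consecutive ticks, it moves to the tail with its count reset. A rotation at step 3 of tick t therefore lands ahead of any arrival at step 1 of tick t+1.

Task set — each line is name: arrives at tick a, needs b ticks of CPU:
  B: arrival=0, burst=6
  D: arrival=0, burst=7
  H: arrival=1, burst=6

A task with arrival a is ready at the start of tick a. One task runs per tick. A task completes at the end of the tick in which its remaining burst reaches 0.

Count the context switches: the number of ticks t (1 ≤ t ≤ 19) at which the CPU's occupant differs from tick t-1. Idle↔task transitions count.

context switches = 10

t=0: queue=[B,D] q_used=0 → run B
t=1: queue=[B,D,H] q_used=1 → run B
t=2: queue=[D,H,B] q_used=0 → run D
t=3: queue=[D,H,B] q_used=1 → run D
t=4: queue=[H,B,D] q_used=0 → run H
t=5: queue=[H,B,D] q_used=1 → run H
t=6: queue=[B,D,H] q_used=0 → run B
t=7: queue=[B,D,H] q_used=1 → run B
t=8: queue=[D,H,B] q_used=0 → run D
t=9: queue=[D,H,B] q_used=1 → run D
t=10: queue=[H,B,D] q_used=0 → run H
t=11: queue=[H,B,D] q_used=1 → run H
t=12: queue=[B,D,H] q_used=0 → run B
t=13: queue=[B,D,H] q_used=1 → run B
t=14: queue=[D,H] q_used=0 → run D
t=15: queue=[D,H] q_used=1 → run D
t=16: queue=[H,D] q_used=0 → run H
t=17: queue=[H,D] q_used=1 → run H
t=18: queue=[D] q_used=0 → run D
t=19: (idle)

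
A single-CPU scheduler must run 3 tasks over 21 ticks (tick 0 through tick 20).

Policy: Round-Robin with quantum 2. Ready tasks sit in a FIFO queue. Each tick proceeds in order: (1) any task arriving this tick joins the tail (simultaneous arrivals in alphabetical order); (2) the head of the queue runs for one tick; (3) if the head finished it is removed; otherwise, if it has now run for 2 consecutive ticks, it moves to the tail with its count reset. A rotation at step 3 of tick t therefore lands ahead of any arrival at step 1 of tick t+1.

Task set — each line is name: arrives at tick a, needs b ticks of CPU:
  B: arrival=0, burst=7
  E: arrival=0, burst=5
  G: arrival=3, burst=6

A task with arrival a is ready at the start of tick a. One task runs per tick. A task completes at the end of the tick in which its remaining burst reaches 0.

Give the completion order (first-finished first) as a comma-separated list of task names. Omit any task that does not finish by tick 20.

t=0: queue=[B,E] q_used=0 → run B
t=1: queue=[B,E] q_used=1 → run B
t=2: queue=[E,B] q_used=0 → run E
t=3: queue=[E,B,G] q_used=1 → run E
t=4: queue=[B,G,E] q_used=0 → run B
t=5: queue=[B,G,E] q_used=1 → run B
t=6: queue=[G,E,B] q_used=0 → run G
t=7: queue=[G,E,B] q_used=1 → run G
t=8: queue=[E,B,G] q_used=0 → run E
t=9: queue=[E,B,G] q_used=1 → run E
t=10: queue=[B,G,E] q_used=0 → run B
t=11: queue=[B,G,E] q_used=1 → run B
t=12: queue=[G,E,B] q_used=0 → run G
t=13: queue=[G,E,B] q_used=1 → run G
t=14: queue=[E,B,G] q_used=0 → run E
t=15: queue=[B,G] q_used=0 → run B
t=16: queue=[G] q_used=0 → run G
t=17: queue=[G] q_used=1 → run G
t=18: (idle)
t=19: (idle)
t=20: (idle)

completion order = E, B, G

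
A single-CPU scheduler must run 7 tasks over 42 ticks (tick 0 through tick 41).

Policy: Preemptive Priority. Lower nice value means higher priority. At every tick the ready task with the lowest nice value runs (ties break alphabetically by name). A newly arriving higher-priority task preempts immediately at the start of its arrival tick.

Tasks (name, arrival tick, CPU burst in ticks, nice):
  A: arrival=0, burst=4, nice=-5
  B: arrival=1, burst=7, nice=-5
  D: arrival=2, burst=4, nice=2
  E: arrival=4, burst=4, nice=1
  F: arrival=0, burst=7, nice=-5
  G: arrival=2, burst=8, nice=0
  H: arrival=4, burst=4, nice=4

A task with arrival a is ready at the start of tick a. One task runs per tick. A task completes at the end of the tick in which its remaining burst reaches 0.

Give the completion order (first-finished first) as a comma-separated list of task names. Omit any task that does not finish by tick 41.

t=0: ready={A,F} → run A
t=1: ready={A,B,F} → run A
t=2: ready={A,B,D,F,G} → run A
t=3: ready={A,B,D,F,G} → run A
t=4: ready={B,D,E,F,G,H} → run B
t=5: ready={B,D,E,F,G,H} → run B
t=6: ready={B,D,E,F,G,H} → run B
t=7: ready={B,D,E,F,G,H} → run B
t=8: ready={B,D,E,F,G,H} → run B
t=9: ready={B,D,E,F,G,H} → run B
t=10: ready={B,D,E,F,G,H} → run B
t=11: ready={D,E,F,G,H} → run F
t=12: ready={D,E,F,G,H} → run F
t=13: ready={D,E,F,G,H} → run F
t=14: ready={D,E,F,G,H} → run F
t=15: ready={D,E,F,G,H} → run F
t=16: ready={D,E,F,G,H} → run F
t=17: ready={D,E,F,G,H} → run F
t=18: ready={D,E,G,H} → run G
t=19: ready={D,E,G,H} → run G
t=20: ready={D,E,G,H} → run G
t=21: ready={D,E,G,H} → run G
t=22: ready={D,E,G,H} → run G
t=23: ready={D,E,G,H} → run G
t=24: ready={D,E,G,H} → run G
t=25: ready={D,E,G,H} → run G
t=26: ready={D,E,H} → run E
t=27: ready={D,E,H} → run E
t=28: ready={D,E,H} → run E
t=29: ready={D,E,H} → run E
t=30: ready={D,H} → run D
t=31: ready={D,H} → run D
t=32: ready={D,H} → run D
t=33: ready={D,H} → run D
t=34: ready={H} → run H
t=35: ready={H} → run H
t=36: ready={H} → run H
t=37: ready={H} → run H
t=38: (idle)
t=39: (idle)
t=40: (idle)
t=41: (idle)

completion order = A, B, F, G, E, D, H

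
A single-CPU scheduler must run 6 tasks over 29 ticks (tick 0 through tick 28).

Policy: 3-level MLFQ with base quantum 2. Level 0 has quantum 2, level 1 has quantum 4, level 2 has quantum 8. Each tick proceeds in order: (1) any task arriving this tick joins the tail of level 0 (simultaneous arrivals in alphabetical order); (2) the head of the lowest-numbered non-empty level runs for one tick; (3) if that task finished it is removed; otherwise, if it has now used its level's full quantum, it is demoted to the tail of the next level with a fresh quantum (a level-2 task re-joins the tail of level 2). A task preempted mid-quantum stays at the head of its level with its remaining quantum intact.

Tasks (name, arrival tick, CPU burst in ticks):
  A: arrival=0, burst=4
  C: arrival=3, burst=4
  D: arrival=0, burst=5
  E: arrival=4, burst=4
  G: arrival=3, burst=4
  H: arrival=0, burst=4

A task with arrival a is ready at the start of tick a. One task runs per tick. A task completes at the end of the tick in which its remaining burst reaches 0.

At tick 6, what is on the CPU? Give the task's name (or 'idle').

t=0: L0/L1/L2 = ADH/-/- → run A
t=1: L0/L1/L2 = ADH/-/- → run A
t=2: L0/L1/L2 = DH/A/- → run D
t=3: L0/L1/L2 = DHCG/A/- → run D
t=4: L0/L1/L2 = HCGE/AD/- → run H
t=5: L0/L1/L2 = HCGE/AD/- → run H
t=6: L0/L1/L2 = CGE/ADH/- → run C
t=7: L0/L1/L2 = CGE/ADH/- → run C
t=8: L0/L1/L2 = GE/ADHC/- → run G
t=9: L0/L1/L2 = GE/ADHC/- → run G
t=10: L0/L1/L2 = E/ADHCG/- → run E
t=11: L0/L1/L2 = E/ADHCG/- → run E
t=12: L0/L1/L2 = -/ADHCGE/- → run A
t=13: L0/L1/L2 = -/ADHCGE/- → run A
t=14: L0/L1/L2 = -/DHCGE/- → run D
t=15: L0/L1/L2 = -/DHCGE/- → run D
t=16: L0/L1/L2 = -/DHCGE/- → run D
t=17: L0/L1/L2 = -/HCGE/- → run H
t=18: L0/L1/L2 = -/HCGE/- → run H
t=19: L0/L1/L2 = -/CGE/- → run C
t=20: L0/L1/L2 = -/CGE/- → run C
t=21: L0/L1/L2 = -/GE/- → run G
t=22: L0/L1/L2 = -/GE/- → run G
t=23: L0/L1/L2 = -/E/- → run E
t=24: L0/L1/L2 = -/E/- → run E
t=25: (idle)
t=26: (idle)
t=27: (idle)
t=28: (idle)

running at tick 6 = C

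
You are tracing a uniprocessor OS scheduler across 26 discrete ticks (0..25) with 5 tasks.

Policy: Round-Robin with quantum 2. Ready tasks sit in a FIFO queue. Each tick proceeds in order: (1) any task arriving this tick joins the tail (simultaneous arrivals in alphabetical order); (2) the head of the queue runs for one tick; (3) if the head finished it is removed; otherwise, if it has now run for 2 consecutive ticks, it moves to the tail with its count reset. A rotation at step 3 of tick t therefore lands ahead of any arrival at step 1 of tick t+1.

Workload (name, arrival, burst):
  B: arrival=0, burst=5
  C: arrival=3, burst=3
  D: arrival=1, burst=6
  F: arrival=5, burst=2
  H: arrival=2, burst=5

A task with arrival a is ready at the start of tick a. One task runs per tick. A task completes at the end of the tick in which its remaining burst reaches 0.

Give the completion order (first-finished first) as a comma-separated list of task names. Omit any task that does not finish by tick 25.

completion order = F, B, C, D, H

t=0: queue=[B] q_used=0 → run B
t=1: queue=[B,D] q_used=1 → run B
t=2: queue=[D,B,H] q_used=0 → run D
t=3: queue=[D,B,H,C] q_used=1 → run D
t=4: queue=[B,H,C,D] q_used=0 → run B
t=5: queue=[B,H,C,D,F] q_used=1 → run B
t=6: queue=[H,C,D,F,B] q_used=0 → run H
t=7: queue=[H,C,D,F,B] q_used=1 → run H
t=8: queue=[C,D,F,B,H] q_used=0 → run C
t=9: queue=[C,D,F,B,H] q_used=1 → run C
t=10: queue=[D,F,B,H,C] q_used=0 → run D
t=11: queue=[D,F,B,H,C] q_used=1 → run D
t=12: queue=[F,B,H,C,D] q_used=0 → run F
t=13: queue=[F,B,H,C,D] q_used=1 → run F
t=14: queue=[B,H,C,D] q_used=0 → run B
t=15: queue=[H,C,D] q_used=0 → run H
t=16: queue=[H,C,D] q_used=1 → run H
t=17: queue=[C,D,H] q_used=0 → run C
t=18: queue=[D,H] q_used=0 → run D
t=19: queue=[D,H] q_used=1 → run D
t=20: queue=[H] q_used=0 → run H
t=21: (idle)
t=22: (idle)
t=23: (idle)
t=24: (idle)
t=25: (idle)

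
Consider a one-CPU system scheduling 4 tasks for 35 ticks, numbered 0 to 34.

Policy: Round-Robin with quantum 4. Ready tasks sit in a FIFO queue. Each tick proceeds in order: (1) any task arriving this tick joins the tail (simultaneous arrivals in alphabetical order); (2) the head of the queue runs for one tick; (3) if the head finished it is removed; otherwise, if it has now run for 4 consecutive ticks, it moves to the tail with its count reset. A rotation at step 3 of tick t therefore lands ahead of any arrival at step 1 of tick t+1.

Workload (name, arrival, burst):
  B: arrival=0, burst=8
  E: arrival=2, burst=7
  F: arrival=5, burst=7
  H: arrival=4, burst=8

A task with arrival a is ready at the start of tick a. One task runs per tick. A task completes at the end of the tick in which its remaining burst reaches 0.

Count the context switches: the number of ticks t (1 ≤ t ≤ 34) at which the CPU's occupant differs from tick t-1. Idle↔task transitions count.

context switches = 8

t=0: queue=[B] q_used=0 → run B
t=1: queue=[B] q_used=1 → run B
t=2: queue=[B,E] q_used=2 → run B
t=3: queue=[B,E] q_used=3 → run B
t=4: queue=[E,B,H] q_used=0 → run E
t=5: queue=[E,B,H,F] q_used=1 → run E
t=6: queue=[E,B,H,F] q_used=2 → run E
t=7: queue=[E,B,H,F] q_used=3 → run E
t=8: queue=[B,H,F,E] q_used=0 → run B
t=9: queue=[B,H,F,E] q_used=1 → run B
t=10: queue=[B,H,F,E] q_used=2 → run B
t=11: queue=[B,H,F,E] q_used=3 → run B
t=12: queue=[H,F,E] q_used=0 → run H
t=13: queue=[H,F,E] q_used=1 → run H
t=14: queue=[H,F,E] q_used=2 → run H
t=15: queue=[H,F,E] q_used=3 → run H
t=16: queue=[F,E,H] q_used=0 → run F
t=17: queue=[F,E,H] q_used=1 → run F
t=18: queue=[F,E,H] q_used=2 → run F
t=19: queue=[F,E,H] q_used=3 → run F
t=20: queue=[E,H,F] q_used=0 → run E
t=21: queue=[E,H,F] q_used=1 → run E
t=22: queue=[E,H,F] q_used=2 → run E
t=23: queue=[H,F] q_used=0 → run H
t=24: queue=[H,F] q_used=1 → run H
t=25: queue=[H,F] q_used=2 → run H
t=26: queue=[H,F] q_used=3 → run H
t=27: queue=[F] q_used=0 → run F
t=28: queue=[F] q_used=1 → run F
t=29: queue=[F] q_used=2 → run F
t=30: (idle)
t=31: (idle)
t=32: (idle)
t=33: (idle)
t=34: (idle)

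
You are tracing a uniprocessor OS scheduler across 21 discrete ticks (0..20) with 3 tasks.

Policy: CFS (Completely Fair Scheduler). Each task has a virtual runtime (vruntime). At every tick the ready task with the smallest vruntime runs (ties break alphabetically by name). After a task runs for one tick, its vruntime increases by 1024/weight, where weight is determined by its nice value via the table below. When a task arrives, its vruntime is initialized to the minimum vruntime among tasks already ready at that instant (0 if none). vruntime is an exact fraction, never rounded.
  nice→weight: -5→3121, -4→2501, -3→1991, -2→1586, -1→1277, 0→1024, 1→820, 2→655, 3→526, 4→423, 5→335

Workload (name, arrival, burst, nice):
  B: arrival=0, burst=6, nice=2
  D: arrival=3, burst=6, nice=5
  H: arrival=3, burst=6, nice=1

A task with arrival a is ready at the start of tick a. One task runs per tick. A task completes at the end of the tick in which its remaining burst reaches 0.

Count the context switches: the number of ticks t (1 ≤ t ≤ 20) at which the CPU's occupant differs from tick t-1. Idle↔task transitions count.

context switches = 11

t=0: vr[B=0] → run B
t=1: vr[B=1024/655] → run B
t=2: vr[B=2048/655] → run B
t=3: vr[B=3072/655 D=3072/655 H=3072/655] → run B
t=4: vr[B=4096/655 D=3072/655 H=3072/655] → run D
t=5: vr[B=4096/655 D=339968/43885 H=3072/655] → run H
t=6: vr[B=4096/655 D=339968/43885 H=159488/26855] → run H
t=7: vr[B=4096/655 D=339968/43885 H=193024/26855] → run B
t=8: vr[B=1024/131 D=339968/43885 H=193024/26855] → run H
t=9: vr[B=1024/131 D=339968/43885 H=45312/5371] → run D
t=10: vr[B=1024/131 D=474112/43885 H=45312/5371] → run B
t=11: vr[D=474112/43885 H=45312/5371] → run H
t=12: vr[D=474112/43885 H=260096/26855] → run H
t=13: vr[D=474112/43885 H=293632/26855] → run D
t=14: vr[D=608256/43885 H=293632/26855] → run H
t=15: vr[D=608256/43885] → run D
t=16: vr[D=148480/8777] → run D
t=17: vr[D=876544/43885] → run D
t=18: (idle)
t=19: (idle)
t=20: (idle)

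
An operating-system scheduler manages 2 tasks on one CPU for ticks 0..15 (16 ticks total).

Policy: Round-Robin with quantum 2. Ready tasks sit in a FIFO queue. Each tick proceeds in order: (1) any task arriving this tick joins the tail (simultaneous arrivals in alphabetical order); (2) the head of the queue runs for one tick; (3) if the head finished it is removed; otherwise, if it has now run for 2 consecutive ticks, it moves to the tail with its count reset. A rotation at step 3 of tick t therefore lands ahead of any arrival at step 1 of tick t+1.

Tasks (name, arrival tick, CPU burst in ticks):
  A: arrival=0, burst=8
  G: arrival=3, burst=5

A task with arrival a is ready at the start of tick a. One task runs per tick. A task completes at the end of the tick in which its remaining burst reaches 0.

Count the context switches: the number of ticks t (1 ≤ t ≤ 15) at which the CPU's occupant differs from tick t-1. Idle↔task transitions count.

t=0: queue=[A] q_used=0 → run A
t=1: queue=[A] q_used=1 → run A
t=2: queue=[A] q_used=0 → run A
t=3: queue=[A,G] q_used=1 → run A
t=4: queue=[G,A] q_used=0 → run G
t=5: queue=[G,A] q_used=1 → run G
t=6: queue=[A,G] q_used=0 → run A
t=7: queue=[A,G] q_used=1 → run A
t=8: queue=[G,A] q_used=0 → run G
t=9: queue=[G,A] q_used=1 → run G
t=10: queue=[A,G] q_used=0 → run A
t=11: queue=[A,G] q_used=1 → run A
t=12: queue=[G] q_used=0 → run G
t=13: (idle)
t=14: (idle)
t=15: (idle)

context switches = 6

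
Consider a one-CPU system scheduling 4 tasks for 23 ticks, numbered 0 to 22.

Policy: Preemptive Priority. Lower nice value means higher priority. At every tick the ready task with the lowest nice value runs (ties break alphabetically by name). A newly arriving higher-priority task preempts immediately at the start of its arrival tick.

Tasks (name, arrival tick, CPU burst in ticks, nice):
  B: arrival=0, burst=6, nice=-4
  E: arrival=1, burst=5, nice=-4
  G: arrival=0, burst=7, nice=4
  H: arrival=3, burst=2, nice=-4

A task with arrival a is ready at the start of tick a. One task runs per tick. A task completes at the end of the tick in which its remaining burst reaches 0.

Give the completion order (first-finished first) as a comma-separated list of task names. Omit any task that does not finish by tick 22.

completion order = B, E, H, G

t=0: ready={B,G} → run B
t=1: ready={B,E,G} → run B
t=2: ready={B,E,G} → run B
t=3: ready={B,E,G,H} → run B
t=4: ready={B,E,G,H} → run B
t=5: ready={B,E,G,H} → run B
t=6: ready={E,G,H} → run E
t=7: ready={E,G,H} → run E
t=8: ready={E,G,H} → run E
t=9: ready={E,G,H} → run E
t=10: ready={E,G,H} → run E
t=11: ready={G,H} → run H
t=12: ready={G,H} → run H
t=13: ready={G} → run G
t=14: ready={G} → run G
t=15: ready={G} → run G
t=16: ready={G} → run G
t=17: ready={G} → run G
t=18: ready={G} → run G
t=19: ready={G} → run G
t=20: (idle)
t=21: (idle)
t=22: (idle)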